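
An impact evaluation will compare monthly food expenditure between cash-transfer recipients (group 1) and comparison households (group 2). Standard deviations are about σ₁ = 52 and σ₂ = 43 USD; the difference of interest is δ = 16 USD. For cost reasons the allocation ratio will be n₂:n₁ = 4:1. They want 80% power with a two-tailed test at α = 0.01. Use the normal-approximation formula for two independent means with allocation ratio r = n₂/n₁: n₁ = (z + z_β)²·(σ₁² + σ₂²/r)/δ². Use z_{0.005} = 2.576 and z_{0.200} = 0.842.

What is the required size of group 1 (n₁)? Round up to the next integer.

n₁ = (z_{α/2} + z_β)² · (σ₁² + σ₂²/r) / δ²
   = (2.576 + 0.842)² · (52² + 43²/4) / 16²
   = 11.6827 · (2704 + 462.25) / 256
   = 11.6827 · 3166.2 / 256
   = 144.49
Round up → n₁ = 145; n₂ = r·n₁ = 4 × 145 = 580.

n₁ = 145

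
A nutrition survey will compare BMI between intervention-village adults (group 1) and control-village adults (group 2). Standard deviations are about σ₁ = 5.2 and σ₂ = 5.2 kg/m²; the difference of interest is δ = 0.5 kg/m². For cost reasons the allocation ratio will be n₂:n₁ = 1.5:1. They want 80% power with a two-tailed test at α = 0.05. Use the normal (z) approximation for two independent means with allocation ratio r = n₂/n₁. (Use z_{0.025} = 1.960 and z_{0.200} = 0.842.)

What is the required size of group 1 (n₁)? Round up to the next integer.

n₁ = (z_{α/2} + z_β)² · (σ₁² + σ₂²/r) / δ²
   = (1.960 + 0.842)² · (5.2² + 5.2²/1.5) / 0.5²
   = 7.8512 · (27.04 + 18.0267) / 0.25
   = 7.8512 · 45.0667 / 0.25
   = 1415.31
Round up → n₁ = 1416; n₂ = r·n₁ = 1.5 × 1416 = 2124.

n₁ = 1416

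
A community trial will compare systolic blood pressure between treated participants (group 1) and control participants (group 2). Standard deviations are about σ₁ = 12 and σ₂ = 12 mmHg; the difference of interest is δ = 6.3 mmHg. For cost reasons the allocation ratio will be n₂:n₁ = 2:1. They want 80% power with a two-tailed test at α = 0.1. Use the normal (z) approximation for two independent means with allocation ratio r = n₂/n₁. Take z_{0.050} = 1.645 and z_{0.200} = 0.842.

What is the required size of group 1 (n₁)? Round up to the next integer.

n₁ = (z_{α/2} + z_β)² · (σ₁² + σ₂²/r) / δ²
   = (1.645 + 0.842)² · (12² + 12²/2) / 6.3²
   = 6.1852 · (144 + 72) / 39.69
   = 6.1852 · 216 / 39.69
   = 33.66
Round up → n₁ = 34; n₂ = r·n₁ = 2 × 34 = 68.

n₁ = 34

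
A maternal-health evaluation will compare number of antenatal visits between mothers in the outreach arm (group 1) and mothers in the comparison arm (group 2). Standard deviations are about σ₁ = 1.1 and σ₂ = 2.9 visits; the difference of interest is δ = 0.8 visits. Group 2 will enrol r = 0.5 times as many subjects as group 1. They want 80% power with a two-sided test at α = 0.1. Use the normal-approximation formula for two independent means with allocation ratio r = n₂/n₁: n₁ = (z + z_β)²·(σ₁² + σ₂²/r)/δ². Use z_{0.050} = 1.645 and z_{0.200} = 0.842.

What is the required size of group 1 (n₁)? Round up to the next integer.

n₁ = (z_{α/2} + z_β)² · (σ₁² + σ₂²/r) / δ²
   = (1.645 + 0.842)² · (1.1² + 2.9²/0.5) / 0.8²
   = 6.1852 · (1.21 + 16.82) / 0.64
   = 6.1852 · 18.03 / 0.64
   = 174.25
Round up → n₁ = 175; n₂ = r·n₁ = 0.5 × 175 = 88.

n₁ = 175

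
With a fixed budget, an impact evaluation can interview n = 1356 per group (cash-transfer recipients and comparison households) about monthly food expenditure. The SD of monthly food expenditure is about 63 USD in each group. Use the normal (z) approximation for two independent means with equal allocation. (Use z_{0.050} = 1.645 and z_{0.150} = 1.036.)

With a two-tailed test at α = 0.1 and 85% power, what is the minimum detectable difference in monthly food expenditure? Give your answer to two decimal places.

δ = (z_{α/2} + z_β) · √((σ₁²+σ₂²)/n)
  = (1.645 + 1.036) · √(7938/1356)
  = 2.681 · √5.854
  = 2.681 · 2.4195
  = 6.4867

Minimum detectable difference ≈ 6.49 USD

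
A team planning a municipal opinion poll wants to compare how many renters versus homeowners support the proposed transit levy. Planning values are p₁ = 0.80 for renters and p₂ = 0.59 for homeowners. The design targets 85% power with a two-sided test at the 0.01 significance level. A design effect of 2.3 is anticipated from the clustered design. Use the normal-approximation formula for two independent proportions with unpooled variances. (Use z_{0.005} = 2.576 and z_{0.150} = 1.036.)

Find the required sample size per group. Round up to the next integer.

n = 274 per group

n = (z_{α/2} + z_β)² · [p₁(1−p₁) + p₂(1−p₂)] / (p₁ − p₂)²
  = (2.576 + 1.036)² · (0.80·0.20 + 0.59·0.41) / (0.21)²
  = (3.612)² · (0.1600 + 0.2419) / 0.0441
  = 13.0465 · 0.4019 / 0.0441
  = 118.90
Design effect: 2.3 × 118.90 = 273.47.
Round up → n = 274 per group.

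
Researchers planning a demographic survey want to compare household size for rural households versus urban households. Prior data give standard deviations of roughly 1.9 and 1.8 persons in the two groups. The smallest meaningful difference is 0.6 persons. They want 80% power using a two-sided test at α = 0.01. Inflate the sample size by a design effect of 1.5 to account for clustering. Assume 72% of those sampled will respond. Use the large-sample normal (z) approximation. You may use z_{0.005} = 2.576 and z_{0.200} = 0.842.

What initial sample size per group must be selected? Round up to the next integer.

n = 464 per group

n = (z_{α/2} + z_β)² · (σ₁² + σ₂²) / δ²
  = (2.576 + 0.842)² · (1.9² + 1.8² = 6.85) / 0.6²
  = 11.6827 · 6.85 / 0.36
  = 222.30
Design effect: 1.5 × 222.30 = 333.44.
Adjust for 72% response: 333.44 / 0.72 = 463.12.
Round up → n = 464 per group.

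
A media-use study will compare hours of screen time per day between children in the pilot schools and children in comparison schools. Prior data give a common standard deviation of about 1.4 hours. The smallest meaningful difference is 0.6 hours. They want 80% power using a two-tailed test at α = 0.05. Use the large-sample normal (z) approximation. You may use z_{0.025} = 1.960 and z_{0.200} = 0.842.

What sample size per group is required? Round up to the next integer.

n = (z_{α/2} + z_β)² · (σ₁² + σ₂²) / δ²
  = (1.960 + 0.842)² · (2·1.4² = 3.92) / 0.6²
  = 7.8512 · 3.92 / 0.36
  = 85.49
Round up → n = 86 per group.

n = 86 per group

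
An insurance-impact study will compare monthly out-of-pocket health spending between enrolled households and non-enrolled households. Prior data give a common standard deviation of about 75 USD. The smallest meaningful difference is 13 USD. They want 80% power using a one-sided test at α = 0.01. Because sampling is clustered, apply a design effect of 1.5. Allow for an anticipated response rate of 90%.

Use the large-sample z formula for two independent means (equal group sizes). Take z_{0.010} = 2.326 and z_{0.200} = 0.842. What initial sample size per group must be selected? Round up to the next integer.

n = (z_α + z_β)² · (σ₁² + σ₂²) / δ²
  = (2.326 + 0.842)² · (2·75² = 11250) / 13²
  = 10.0362 · 11250 / 169
  = 668.09
Design effect: 1.5 × 668.09 = 1002.14.
Adjust for 90% response: 1002.14 / 0.90 = 1113.49.
Round up → n = 1114 per group.

n = 1114 per group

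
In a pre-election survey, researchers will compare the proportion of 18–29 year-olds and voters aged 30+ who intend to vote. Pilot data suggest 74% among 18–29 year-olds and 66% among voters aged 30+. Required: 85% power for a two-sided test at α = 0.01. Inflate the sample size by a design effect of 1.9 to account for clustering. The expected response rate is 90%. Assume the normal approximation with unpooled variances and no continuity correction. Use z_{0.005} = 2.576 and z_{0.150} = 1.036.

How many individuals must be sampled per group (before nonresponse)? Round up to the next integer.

n = (z_{α/2} + z_β)² · [p₁(1−p₁) + p₂(1−p₂)] / (p₁ − p₂)²
  = (2.576 + 1.036)² · (0.74·0.26 + 0.66·0.34) / (0.08)²
  = (3.612)² · (0.1924 + 0.2244) / 0.0064
  = 13.0465 · 0.4168 / 0.0064
  = 849.66
Design effect: 1.9 × 849.66 = 1614.35.
Adjust for 90% response: 1614.35 / 0.90 = 1793.72.
Round up → n = 1794 per group.

n = 1794 per group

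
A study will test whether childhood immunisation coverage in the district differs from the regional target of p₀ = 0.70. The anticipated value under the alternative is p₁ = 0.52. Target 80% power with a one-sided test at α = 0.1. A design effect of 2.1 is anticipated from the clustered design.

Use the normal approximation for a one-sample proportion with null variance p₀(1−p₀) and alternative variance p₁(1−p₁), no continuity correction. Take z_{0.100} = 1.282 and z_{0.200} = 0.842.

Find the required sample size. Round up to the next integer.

n = 66

n = [z_α·√(p₀q₀) + z_β·√(p₁q₁)]² / (p₁ − p₀)²
  = [1.282·√(0.70·0.30) + 0.842·√(0.52·0.48)]² / (-0.18)²
  = [1.282·0.4583 + 0.842·0.4996]² / 0.0324
  = [1.0081]² / 0.0324
  = 31.37
Design effect: 2.1 × 31.37 = 65.88.
Round up → n = 66.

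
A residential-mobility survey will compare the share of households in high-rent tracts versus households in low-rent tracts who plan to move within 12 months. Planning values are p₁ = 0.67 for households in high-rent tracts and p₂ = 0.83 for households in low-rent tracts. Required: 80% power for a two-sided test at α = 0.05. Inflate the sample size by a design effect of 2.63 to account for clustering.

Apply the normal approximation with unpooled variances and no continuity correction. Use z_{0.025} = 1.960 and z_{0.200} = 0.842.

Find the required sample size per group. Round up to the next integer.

n = (z_{α/2} + z_β)² · [p₁(1−p₁) + p₂(1−p₂)] / (p₁ − p₂)²
  = (1.960 + 0.842)² · (0.67·0.33 + 0.83·0.17) / (-0.16)²
  = (2.802)² · (0.2211 + 0.1411) / 0.0256
  = 7.8512 · 0.3622 / 0.0256
  = 111.08
Design effect: 2.63 × 111.08 = 292.15.
Round up → n = 293 per group.

n = 293 per group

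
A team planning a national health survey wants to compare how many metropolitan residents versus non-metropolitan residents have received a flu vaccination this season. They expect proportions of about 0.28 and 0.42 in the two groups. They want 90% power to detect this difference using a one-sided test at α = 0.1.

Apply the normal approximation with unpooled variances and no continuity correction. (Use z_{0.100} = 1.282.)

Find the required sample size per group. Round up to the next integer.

n = (z_α + z_β)² · [p₁(1−p₁) + p₂(1−p₂)] / (p₁ − p₂)²
  = (1.282 + 1.282)² · (0.28·0.72 + 0.42·0.58) / (-0.14)²
  = (2.564)² · (0.2016 + 0.2436) / 0.0196
  = 6.5741 · 0.4452 / 0.0196
  = 149.33
Round up → n = 150 per group.

n = 150 per group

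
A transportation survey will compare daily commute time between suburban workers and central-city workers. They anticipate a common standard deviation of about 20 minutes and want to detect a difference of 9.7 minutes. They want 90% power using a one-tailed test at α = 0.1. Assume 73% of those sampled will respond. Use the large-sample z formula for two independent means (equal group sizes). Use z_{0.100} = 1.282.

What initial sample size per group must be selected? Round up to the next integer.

n = 77 per group

n = (z_α + z_β)² · (σ₁² + σ₂²) / δ²
  = (1.282 + 1.282)² · (2·20² = 800) / 9.7²
  = 6.5741 · 800 / 94.09
  = 55.90
Adjust for 73% response: 55.90 / 0.73 = 76.57.
Round up → n = 77 per group.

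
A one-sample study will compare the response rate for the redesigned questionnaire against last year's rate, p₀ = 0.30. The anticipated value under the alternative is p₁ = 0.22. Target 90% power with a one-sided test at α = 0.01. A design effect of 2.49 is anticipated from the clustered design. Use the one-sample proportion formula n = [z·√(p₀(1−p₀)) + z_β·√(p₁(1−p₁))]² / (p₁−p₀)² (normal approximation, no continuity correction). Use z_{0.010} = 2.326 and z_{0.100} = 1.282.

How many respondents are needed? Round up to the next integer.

n = 993

n = [z_α·√(p₀q₀) + z_β·√(p₁q₁)]² / (p₁ − p₀)²
  = [2.326·√(0.30·0.70) + 1.282·√(0.22·0.78)]² / (-0.08)²
  = [2.326·0.4583 + 1.282·0.4142]² / 0.0064
  = [1.5970]² / 0.0064
  = 398.49
Design effect: 2.49 × 398.49 = 992.23.
Round up → n = 993.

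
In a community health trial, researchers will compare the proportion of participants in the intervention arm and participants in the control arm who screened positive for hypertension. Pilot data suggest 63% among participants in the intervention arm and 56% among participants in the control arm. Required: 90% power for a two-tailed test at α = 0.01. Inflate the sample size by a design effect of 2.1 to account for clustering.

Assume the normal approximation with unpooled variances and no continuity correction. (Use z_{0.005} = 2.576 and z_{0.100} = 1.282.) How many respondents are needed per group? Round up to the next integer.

n = (z_{α/2} + z_β)² · [p₁(1−p₁) + p₂(1−p₂)] / (p₁ − p₂)²
  = (2.576 + 1.282)² · (0.63·0.37 + 0.56·0.44) / (0.07)²
  = (3.858)² · (0.2331 + 0.2464) / 0.0049
  = 14.8842 · 0.4795 / 0.0049
  = 1456.52
Design effect: 2.1 × 1456.52 = 3058.70.
Round up → n = 3059 per group.

n = 3059 per group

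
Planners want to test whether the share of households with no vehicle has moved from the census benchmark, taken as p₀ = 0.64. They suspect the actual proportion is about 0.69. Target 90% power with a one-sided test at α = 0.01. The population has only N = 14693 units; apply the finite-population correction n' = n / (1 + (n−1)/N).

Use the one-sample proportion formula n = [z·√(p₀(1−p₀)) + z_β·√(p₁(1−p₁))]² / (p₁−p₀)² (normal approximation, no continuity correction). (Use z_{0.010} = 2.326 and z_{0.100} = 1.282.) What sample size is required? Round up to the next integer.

n = [z_α·√(p₀q₀) + z_β·√(p₁q₁)]² / (p₁ − p₀)²
  = [2.326·√(0.64·0.36) + 1.282·√(0.69·0.31)]² / (0.05)²
  = [2.326·0.4800 + 1.282·0.4625]² / 0.0025
  = [1.7094]² / 0.0025
  = 1168.81
Finite-population correction (N = 14693): 1168.81 / (1 + (1168.81 − 1)/14693) = 1082.76.
Round up → n = 1083.

n = 1083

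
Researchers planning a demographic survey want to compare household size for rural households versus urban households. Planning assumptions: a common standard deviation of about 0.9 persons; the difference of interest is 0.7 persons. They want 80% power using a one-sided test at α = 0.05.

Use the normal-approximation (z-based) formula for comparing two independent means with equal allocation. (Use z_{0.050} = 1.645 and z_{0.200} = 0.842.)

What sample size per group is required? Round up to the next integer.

n = (z_α + z_β)² · (σ₁² + σ₂²) / δ²
  = (1.645 + 0.842)² · (2·0.9² = 1.62) / 0.7²
  = 6.1852 · 1.62 / 0.49
  = 20.45
Round up → n = 21 per group.

n = 21 per group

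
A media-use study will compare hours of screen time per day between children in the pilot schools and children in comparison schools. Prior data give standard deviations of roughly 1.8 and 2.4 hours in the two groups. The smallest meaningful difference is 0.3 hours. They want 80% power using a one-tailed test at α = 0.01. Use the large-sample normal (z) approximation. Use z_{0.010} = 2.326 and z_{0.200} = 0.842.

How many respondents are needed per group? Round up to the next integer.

n = (z_α + z_β)² · (σ₁² + σ₂²) / δ²
  = (2.326 + 0.842)² · (1.8² + 2.4² = 9) / 0.3²
  = 10.0362 · 9 / 0.09
  = 1003.62
Round up → n = 1004 per group.

n = 1004 per group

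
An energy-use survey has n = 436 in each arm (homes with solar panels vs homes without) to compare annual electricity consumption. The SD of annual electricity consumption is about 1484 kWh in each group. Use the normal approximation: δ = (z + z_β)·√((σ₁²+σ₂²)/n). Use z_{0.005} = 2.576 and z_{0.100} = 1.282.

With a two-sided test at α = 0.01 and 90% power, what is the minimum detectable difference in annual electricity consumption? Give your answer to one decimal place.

δ = (z_{α/2} + z_β) · √((σ₁²+σ₂²)/n)
  = (2.576 + 1.282) · √(4404512/436)
  = 3.858 · √10102.1
  = 3.858 · 100.5092
  = 387.7643

Minimum detectable difference ≈ 387.8 kWh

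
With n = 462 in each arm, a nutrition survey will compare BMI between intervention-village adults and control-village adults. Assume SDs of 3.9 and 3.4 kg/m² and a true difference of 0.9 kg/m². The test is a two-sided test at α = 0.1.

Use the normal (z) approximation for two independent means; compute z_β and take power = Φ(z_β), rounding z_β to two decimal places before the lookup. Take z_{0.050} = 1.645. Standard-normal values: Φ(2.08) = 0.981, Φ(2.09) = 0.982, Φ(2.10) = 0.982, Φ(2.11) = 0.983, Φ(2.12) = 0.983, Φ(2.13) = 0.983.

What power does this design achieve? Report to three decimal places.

z_β = δ·√(n/(σ₁²+σ₂²)) − z_{α/2}
    = 0.9 · √(462/26.77) − 1.645
    = 0.9 · 4.15429 − 1.645
    = 3.7389 − 1.645 = 2.0939 → 2.09
Power = Φ(2.09) = 0.982.

Power ≈ 0.982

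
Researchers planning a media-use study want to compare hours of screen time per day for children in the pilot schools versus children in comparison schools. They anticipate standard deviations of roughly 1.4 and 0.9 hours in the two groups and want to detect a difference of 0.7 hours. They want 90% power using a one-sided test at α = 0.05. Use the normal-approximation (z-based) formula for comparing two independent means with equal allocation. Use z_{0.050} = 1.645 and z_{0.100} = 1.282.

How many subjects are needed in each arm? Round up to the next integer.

n = (z_α + z_β)² · (σ₁² + σ₂²) / δ²
  = (1.645 + 1.282)² · (1.4² + 0.9² = 2.77) / 0.7²
  = 8.5673 · 2.77 / 0.49
  = 48.43
Round up → n = 49 per group.

n = 49 per group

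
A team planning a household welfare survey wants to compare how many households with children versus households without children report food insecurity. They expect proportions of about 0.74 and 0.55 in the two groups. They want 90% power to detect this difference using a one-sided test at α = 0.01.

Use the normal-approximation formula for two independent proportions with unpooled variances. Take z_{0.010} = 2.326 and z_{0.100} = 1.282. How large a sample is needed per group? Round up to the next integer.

n = (z_α + z_β)² · [p₁(1−p₁) + p₂(1−p₂)] / (p₁ − p₂)²
  = (2.326 + 1.282)² · (0.74·0.26 + 0.55·0.45) / (0.19)²
  = (3.608)² · (0.1924 + 0.2475) / 0.0361
  = 13.0177 · 0.4399 / 0.0361
  = 158.63
Round up → n = 159 per group.

n = 159 per group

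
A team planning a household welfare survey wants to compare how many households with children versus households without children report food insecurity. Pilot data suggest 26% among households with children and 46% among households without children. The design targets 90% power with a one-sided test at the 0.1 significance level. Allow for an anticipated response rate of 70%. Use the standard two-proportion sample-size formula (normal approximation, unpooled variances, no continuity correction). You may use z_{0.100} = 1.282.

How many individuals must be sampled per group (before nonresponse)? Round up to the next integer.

n = (z_α + z_β)² · [p₁(1−p₁) + p₂(1−p₂)] / (p₁ − p₂)²
  = (1.282 + 1.282)² · (0.26·0.74 + 0.46·0.54) / (-0.20)²
  = (2.564)² · (0.1924 + 0.2484) / 0.0400
  = 6.5741 · 0.4408 / 0.0400
  = 72.45
Adjust for 70% response: 72.45 / 0.70 = 103.50.
Round up → n = 104 per group.

n = 104 per group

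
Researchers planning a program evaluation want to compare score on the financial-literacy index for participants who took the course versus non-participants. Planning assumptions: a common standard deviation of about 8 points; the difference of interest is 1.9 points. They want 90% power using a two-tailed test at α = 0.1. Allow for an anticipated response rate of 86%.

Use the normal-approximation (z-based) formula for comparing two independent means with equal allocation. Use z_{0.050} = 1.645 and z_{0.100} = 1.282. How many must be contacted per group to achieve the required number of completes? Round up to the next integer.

n = 354 per group

n = (z_{α/2} + z_β)² · (σ₁² + σ₂²) / δ²
  = (1.645 + 1.282)² · (2·8² = 128) / 1.9²
  = 8.5673 · 128 / 3.61
  = 303.77
Adjust for 86% response: 303.77 / 0.86 = 353.22.
Round up → n = 354 per group.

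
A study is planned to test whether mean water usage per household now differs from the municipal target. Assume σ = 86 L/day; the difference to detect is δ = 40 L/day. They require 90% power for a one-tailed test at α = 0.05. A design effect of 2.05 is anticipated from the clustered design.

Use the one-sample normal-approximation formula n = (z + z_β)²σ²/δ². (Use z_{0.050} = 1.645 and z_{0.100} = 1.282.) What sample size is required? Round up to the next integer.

n = 82

n = (z_α + z_β)² · σ² / δ²
  = (1.645 + 1.282)² · 86² / 40²
  = 8.5673 · 7396 / 1600
  = 39.60
Design effect: 2.05 × 39.60 = 81.19.
Round up → n = 82.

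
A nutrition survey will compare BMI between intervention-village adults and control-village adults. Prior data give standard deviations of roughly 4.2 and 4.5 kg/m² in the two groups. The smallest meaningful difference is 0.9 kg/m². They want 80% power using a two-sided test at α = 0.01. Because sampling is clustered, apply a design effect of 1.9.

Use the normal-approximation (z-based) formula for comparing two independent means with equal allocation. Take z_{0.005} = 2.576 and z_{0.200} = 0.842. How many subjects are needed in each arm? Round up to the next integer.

n = 1039 per group

n = (z_{α/2} + z_β)² · (σ₁² + σ₂²) / δ²
  = (2.576 + 0.842)² · (4.2² + 4.5² = 37.89) / 0.9²
  = 11.6827 · 37.89 / 0.81
  = 546.49
Design effect: 1.9 × 546.49 = 1038.33.
Round up → n = 1039 per group.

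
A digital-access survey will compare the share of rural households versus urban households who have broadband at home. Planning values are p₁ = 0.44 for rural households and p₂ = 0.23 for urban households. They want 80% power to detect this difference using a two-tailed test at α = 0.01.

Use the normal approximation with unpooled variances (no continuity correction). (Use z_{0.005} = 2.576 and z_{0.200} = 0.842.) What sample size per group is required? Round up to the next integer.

n = (z_{α/2} + z_β)² · [p₁(1−p₁) + p₂(1−p₂)] / (p₁ − p₂)²
  = (2.576 + 0.842)² · (0.44·0.56 + 0.23·0.77) / (0.21)²
  = (3.418)² · (0.2464 + 0.1771) / 0.0441
  = 11.6827 · 0.4235 / 0.0441
  = 112.19
Round up → n = 113 per group.

n = 113 per group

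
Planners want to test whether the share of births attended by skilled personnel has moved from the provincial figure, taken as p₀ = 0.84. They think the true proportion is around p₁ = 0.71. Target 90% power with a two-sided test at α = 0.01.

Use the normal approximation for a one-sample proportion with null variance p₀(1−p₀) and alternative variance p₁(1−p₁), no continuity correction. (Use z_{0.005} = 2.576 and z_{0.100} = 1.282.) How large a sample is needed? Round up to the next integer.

n = [z_{α/2}·√(p₀q₀) + z_β·√(p₁q₁)]² / (p₁ − p₀)²
  = [2.576·√(0.84·0.16) + 1.282·√(0.71·0.29)]² / (-0.13)²
  = [2.576·0.3666 + 1.282·0.4538]² / 0.0169
  = [1.5261]² / 0.0169
  = 137.81
Round up → n = 138.

n = 138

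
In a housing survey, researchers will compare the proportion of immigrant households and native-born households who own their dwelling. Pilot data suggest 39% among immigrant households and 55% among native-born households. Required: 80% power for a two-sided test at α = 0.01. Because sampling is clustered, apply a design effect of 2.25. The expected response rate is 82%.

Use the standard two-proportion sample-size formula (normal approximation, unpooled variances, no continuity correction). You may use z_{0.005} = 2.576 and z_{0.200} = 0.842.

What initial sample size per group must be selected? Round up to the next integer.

n = (z_{α/2} + z_β)² · [p₁(1−p₁) + p₂(1−p₂)] / (p₁ − p₂)²
  = (2.576 + 0.842)² · (0.39·0.61 + 0.55·0.45) / (-0.16)²
  = (3.418)² · (0.2379 + 0.2475) / 0.0256
  = 11.6827 · 0.4854 / 0.0256
  = 221.52
Design effect: 2.25 × 221.52 = 498.41.
Adjust for 82% response: 498.41 / 0.82 = 607.82.
Round up → n = 608 per group.

n = 608 per group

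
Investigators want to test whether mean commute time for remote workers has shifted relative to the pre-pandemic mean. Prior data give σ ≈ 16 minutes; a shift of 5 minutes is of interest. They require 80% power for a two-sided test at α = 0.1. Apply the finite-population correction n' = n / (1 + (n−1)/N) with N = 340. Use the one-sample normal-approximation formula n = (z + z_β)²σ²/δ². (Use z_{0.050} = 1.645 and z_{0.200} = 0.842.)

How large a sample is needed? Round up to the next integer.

n = 54

n = (z_{α/2} + z_β)² · σ² / δ²
  = (1.645 + 0.842)² · 16² / 5²
  = 6.1852 · 256 / 25
  = 63.34
Finite-population correction (N = 340): 63.34 / (1 + (63.34 − 1)/340) = 53.52.
Round up → n = 54.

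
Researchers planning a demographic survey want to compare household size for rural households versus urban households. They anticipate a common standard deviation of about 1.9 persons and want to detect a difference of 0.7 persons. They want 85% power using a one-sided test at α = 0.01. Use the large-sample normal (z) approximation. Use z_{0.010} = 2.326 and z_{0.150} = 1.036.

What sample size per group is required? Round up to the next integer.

n = (z_α + z_β)² · (σ₁² + σ₂²) / δ²
  = (2.326 + 1.036)² · (2·1.9² = 7.22) / 0.7²
  = 11.3030 · 7.22 / 0.49
  = 166.55
Round up → n = 167 per group.

n = 167 per group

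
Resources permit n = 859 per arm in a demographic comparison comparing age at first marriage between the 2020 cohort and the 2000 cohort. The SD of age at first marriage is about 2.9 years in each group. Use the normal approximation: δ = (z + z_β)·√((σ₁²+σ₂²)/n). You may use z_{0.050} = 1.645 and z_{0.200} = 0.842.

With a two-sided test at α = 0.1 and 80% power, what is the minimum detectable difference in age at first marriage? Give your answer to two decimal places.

δ = (z_{α/2} + z_β) · √((σ₁²+σ₂²)/n)
  = (1.645 + 0.842) · √(16.82/859)
  = 2.487 · √0.01958
  = 2.487 · 0.1399
  = 0.3480

Minimum detectable difference ≈ 0.35 years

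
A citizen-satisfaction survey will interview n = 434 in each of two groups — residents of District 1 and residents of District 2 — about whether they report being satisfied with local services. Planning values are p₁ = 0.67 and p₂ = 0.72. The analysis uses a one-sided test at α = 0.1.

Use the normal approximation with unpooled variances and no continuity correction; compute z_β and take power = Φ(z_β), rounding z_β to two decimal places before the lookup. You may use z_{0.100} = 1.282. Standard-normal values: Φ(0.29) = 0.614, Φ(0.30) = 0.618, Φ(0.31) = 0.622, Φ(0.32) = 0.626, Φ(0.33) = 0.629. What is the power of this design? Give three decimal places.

z_β = |p₁−p₂|·√(n/[p₁q₁+p₂q₂]) − z_α
    = 0.05 · √(434/0.4227) − 1.282
    = 0.05 · 32.0427 − 1.282
    = 1.6021 − 1.282 = 0.3201 → 0.32
Power = Φ(0.32) = 0.626.

Power ≈ 0.626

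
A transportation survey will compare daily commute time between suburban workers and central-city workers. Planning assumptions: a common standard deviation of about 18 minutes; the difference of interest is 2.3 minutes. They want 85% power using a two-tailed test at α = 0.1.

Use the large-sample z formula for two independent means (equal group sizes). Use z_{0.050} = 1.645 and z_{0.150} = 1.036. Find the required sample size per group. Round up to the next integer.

n = (z_{α/2} + z_β)² · (σ₁² + σ₂²) / δ²
  = (1.645 + 1.036)² · (2·18² = 648) / 2.3²
  = 7.1878 · 648 / 5.29
  = 880.47
Round up → n = 881 per group.

n = 881 per group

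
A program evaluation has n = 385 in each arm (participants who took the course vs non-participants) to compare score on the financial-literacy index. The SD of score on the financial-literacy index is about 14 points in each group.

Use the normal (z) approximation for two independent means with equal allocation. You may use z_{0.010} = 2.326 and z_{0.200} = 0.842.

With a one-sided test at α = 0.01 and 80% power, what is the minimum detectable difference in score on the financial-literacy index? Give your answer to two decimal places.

Minimum detectable difference ≈ 3.20 points

δ = (z_α + z_β) · √((σ₁²+σ₂²)/n)
  = (2.326 + 0.842) · √(392/385)
  = 3.168 · √1.0182
  = 3.168 · 1.0090
  = 3.1967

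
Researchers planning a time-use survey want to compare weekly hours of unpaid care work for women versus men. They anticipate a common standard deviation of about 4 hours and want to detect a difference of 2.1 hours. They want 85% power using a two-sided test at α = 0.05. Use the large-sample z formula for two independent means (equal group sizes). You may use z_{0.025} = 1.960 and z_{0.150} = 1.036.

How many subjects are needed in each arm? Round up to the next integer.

n = (z_{α/2} + z_β)² · (σ₁² + σ₂²) / δ²
  = (1.960 + 1.036)² · (2·4² = 32) / 2.1²
  = 8.9760 · 32 / 4.41
  = 65.13
Round up → n = 66 per group.

n = 66 per group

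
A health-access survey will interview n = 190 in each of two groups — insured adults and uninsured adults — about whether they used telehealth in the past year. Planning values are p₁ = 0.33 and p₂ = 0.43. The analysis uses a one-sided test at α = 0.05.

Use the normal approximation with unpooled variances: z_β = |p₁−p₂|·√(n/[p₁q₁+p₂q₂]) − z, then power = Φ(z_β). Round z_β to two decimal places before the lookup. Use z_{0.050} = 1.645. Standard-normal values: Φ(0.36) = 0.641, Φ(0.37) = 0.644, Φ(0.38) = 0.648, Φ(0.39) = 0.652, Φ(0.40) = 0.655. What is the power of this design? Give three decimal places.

Power ≈ 0.644

z_β = |p₁−p₂|·√(n/[p₁q₁+p₂q₂]) − z_α
    = 0.10 · √(190/0.4662) − 1.645
    = 0.10 · 20.1879 − 1.645
    = 2.0188 − 1.645 = 0.3738 → 0.37
Power = Φ(0.37) = 0.644.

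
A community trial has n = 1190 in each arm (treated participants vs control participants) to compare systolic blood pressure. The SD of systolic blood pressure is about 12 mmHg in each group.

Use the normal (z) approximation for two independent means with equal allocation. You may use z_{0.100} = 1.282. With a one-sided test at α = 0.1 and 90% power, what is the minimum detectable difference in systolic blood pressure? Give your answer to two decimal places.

Minimum detectable difference ≈ 1.26 mmHg

δ = (z_α + z_β) · √((σ₁²+σ₂²)/n)
  = (1.282 + 1.282) · √(288/1190)
  = 2.564 · √0.24202
  = 2.564 · 0.4920
  = 1.2614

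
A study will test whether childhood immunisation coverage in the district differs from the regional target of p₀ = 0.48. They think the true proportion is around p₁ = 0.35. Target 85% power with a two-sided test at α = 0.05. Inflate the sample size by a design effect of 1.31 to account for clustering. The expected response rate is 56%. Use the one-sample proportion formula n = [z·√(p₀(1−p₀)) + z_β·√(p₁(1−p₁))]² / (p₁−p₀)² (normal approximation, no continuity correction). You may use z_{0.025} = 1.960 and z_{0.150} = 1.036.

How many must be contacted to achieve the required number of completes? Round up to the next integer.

n = 301

n = [z_{α/2}·√(p₀q₀) + z_β·√(p₁q₁)]² / (p₁ − p₀)²
  = [1.960·√(0.48·0.52) + 1.036·√(0.35·0.65)]² / (-0.13)²
  = [1.960·0.4996 + 1.036·0.4770]² / 0.0169
  = [1.4734]² / 0.0169
  = 128.45
Design effect: 1.31 × 128.45 = 168.27.
Adjust for 56% response: 168.27 / 0.56 = 300.48.
Round up → n = 301.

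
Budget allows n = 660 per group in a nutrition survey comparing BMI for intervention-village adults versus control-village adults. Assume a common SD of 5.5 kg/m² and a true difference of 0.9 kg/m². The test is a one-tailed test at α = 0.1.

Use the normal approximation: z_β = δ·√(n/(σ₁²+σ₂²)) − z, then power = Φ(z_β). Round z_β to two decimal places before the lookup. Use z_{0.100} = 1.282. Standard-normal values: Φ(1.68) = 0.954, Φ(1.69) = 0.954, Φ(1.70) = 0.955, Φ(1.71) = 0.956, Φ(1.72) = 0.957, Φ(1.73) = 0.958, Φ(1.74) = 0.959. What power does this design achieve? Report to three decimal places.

z_β = δ·√(n/(σ₁²+σ₂²)) − z_α
    = 0.9 · √(660/60.5) − 1.282
    = 0.9 · 3.30289 − 1.282
    = 2.9726 − 1.282 = 1.6906 → 1.69
Power = Φ(1.69) = 0.954.

Power ≈ 0.954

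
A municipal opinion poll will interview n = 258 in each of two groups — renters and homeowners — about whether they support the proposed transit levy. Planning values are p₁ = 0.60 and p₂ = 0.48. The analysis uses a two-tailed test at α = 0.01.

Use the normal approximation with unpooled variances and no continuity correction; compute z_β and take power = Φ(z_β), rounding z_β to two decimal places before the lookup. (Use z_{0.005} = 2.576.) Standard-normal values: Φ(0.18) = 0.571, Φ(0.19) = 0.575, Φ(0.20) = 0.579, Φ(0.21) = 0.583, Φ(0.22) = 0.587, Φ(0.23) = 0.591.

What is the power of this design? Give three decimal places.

Power ≈ 0.571

z_β = |p₁−p₂|·√(n/[p₁q₁+p₂q₂]) − z_{α/2}
    = 0.12 · √(258/0.4896) − 2.576
    = 0.12 · 22.9556 − 2.576
    = 2.7547 − 2.576 = 0.1787 → 0.18
Power = Φ(0.18) = 0.571.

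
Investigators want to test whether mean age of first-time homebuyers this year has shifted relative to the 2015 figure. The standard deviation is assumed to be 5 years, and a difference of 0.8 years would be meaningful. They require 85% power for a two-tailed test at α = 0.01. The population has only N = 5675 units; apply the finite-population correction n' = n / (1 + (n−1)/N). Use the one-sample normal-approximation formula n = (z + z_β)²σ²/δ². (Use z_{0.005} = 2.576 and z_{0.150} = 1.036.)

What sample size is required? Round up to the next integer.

n = (z_{α/2} + z_β)² · σ² / δ²
  = (2.576 + 1.036)² · 5² / 0.8²
  = 13.0465 · 25 / 0.64
  = 509.63
Finite-population correction (N = 5675): 509.63 / (1 + (509.63 − 1)/5675) = 467.71.
Round up → n = 468.

n = 468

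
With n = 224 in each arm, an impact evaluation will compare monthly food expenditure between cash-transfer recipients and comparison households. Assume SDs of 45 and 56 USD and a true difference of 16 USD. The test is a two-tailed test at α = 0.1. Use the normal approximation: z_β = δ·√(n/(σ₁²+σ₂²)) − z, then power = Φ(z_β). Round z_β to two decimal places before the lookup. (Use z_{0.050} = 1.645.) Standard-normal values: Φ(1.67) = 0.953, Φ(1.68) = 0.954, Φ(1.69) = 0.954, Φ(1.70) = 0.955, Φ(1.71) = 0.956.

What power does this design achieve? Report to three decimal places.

Power ≈ 0.954

z_β = δ·√(n/(σ₁²+σ₂²)) − z_{α/2}
    = 16 · √(224/5161) − 1.645
    = 16 · 0.20833 − 1.645
    = 3.3333 − 1.645 = 1.6883 → 1.69
Power = Φ(1.69) = 0.954.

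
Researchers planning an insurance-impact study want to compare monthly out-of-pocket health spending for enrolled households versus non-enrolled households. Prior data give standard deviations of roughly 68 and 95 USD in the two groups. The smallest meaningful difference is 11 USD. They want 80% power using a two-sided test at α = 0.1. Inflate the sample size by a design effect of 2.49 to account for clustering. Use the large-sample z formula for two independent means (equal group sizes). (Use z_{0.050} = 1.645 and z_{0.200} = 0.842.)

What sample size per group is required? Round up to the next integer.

n = 1738 per group

n = (z_{α/2} + z_β)² · (σ₁² + σ₂²) / δ²
  = (1.645 + 0.842)² · (68² + 95² = 13649) / 11²
  = 6.1852 · 13649 / 121
  = 697.70
Design effect: 2.49 × 697.70 = 1737.27.
Round up → n = 1738 per group.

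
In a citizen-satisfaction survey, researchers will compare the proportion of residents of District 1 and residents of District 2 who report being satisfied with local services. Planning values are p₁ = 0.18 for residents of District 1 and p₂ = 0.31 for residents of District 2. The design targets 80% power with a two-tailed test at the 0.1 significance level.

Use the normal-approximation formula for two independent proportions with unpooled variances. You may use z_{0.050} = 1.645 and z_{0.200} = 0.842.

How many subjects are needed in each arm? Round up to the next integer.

n = (z_{α/2} + z_β)² · [p₁(1−p₁) + p₂(1−p₂)] / (p₁ − p₂)²
  = (1.645 + 0.842)² · (0.18·0.82 + 0.31·0.69) / (-0.13)²
  = (2.487)² · (0.1476 + 0.2139) / 0.0169
  = 6.1852 · 0.3615 / 0.0169
  = 132.30
Round up → n = 133 per group.

n = 133 per group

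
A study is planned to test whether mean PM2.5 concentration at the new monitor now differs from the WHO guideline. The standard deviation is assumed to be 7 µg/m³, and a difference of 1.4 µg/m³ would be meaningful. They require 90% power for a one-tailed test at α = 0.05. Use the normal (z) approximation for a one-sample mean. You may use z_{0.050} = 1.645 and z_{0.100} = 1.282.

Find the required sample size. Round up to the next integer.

n = (z_α + z_β)² · σ² / δ²
  = (1.645 + 1.282)² · 7² / 1.4²
  = 8.5673 · 49 / 1.96
  = 214.18
Round up → n = 215.

n = 215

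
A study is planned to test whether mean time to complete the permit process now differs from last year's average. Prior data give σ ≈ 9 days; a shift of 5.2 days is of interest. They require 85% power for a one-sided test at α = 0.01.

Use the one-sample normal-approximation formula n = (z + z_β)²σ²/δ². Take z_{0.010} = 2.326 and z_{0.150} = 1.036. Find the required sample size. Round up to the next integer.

n = 34

n = (z_α + z_β)² · σ² / δ²
  = (2.326 + 1.036)² · 9² / 5.2²
  = 11.3030 · 81 / 27.04
  = 33.86
Round up → n = 34.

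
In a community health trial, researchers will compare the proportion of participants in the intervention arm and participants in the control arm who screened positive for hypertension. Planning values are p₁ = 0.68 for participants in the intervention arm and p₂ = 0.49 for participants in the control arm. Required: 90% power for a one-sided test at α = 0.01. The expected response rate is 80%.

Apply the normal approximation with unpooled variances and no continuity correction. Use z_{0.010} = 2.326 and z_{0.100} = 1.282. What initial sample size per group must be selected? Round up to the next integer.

n = 211 per group

n = (z_α + z_β)² · [p₁(1−p₁) + p₂(1−p₂)] / (p₁ − p₂)²
  = (2.326 + 1.282)² · (0.68·0.32 + 0.49·0.51) / (0.19)²
  = (3.608)² · (0.2176 + 0.2499) / 0.0361
  = 13.0177 · 0.4675 / 0.0361
  = 168.58
Adjust for 80% response: 168.58 / 0.80 = 210.73.
Round up → n = 211 per group.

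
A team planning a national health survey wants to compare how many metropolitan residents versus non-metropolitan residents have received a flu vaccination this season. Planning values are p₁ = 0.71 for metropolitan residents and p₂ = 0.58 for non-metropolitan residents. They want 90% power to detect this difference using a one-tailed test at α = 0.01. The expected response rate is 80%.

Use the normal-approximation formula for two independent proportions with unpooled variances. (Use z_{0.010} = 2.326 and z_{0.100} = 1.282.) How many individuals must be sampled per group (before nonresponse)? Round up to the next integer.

n = (z_α + z_β)² · [p₁(1−p₁) + p₂(1−p₂)] / (p₁ − p₂)²
  = (2.326 + 1.282)² · (0.71·0.29 + 0.58·0.42) / (0.13)²
  = (3.608)² · (0.2059 + 0.2436) / 0.0169
  = 13.0177 · 0.4495 / 0.0169
  = 346.24
Adjust for 80% response: 346.24 / 0.80 = 432.80.
Round up → n = 433 per group.

n = 433 per group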